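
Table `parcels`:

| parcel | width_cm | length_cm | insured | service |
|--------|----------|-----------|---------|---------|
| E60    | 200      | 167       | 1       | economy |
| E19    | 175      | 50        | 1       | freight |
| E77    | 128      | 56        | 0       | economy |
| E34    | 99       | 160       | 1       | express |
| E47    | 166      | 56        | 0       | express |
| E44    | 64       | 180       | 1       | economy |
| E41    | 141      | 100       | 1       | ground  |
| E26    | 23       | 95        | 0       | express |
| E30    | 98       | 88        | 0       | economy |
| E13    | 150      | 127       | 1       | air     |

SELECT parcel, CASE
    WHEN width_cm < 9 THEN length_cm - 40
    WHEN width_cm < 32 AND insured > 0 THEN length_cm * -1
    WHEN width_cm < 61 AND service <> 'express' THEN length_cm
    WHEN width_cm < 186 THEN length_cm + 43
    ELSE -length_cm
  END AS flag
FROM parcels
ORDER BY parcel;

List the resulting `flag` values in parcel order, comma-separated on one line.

170, 93, 138, 131, 203, 143, 223, 99, -167, 99

parcel=E13: width_cm < 186 → 170
parcel=E19: width_cm < 186 → 93
parcel=E26: width_cm < 186 → 138
parcel=E30: width_cm < 186 → 131
parcel=E34: width_cm < 186 → 203
parcel=E41: width_cm < 186 → 143
parcel=E44: width_cm < 186 → 223
parcel=E47: width_cm < 186 → 99
parcel=E60: ELSE → -167
parcel=E77: width_cm < 186 → 99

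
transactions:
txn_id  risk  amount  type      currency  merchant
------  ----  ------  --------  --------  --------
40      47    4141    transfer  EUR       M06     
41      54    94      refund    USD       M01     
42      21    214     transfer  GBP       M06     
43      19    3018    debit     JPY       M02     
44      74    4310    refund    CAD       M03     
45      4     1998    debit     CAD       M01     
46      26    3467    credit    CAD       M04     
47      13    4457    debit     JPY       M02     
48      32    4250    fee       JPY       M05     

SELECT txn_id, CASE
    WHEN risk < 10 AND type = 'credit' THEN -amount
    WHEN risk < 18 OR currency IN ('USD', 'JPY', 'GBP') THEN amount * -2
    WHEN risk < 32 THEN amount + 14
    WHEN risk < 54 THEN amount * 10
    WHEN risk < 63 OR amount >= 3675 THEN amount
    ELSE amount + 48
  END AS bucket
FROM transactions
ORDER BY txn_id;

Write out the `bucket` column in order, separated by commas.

41410, -188, -428, -6036, 4310, -3996, 3481, -8914, -8500

txn_id=40: risk < 54 → 41410
txn_id=41: risk < 18 OR currency IN ('USD', 'JPY', 'GBP') → -188
txn_id=42: risk < 18 OR currency IN ('USD', 'JPY', 'GBP') → -428
txn_id=43: risk < 18 OR currency IN ('USD', 'JPY', 'GBP') → -6036
txn_id=44: risk < 63 OR amount >= 3675 → 4310
txn_id=45: risk < 18 OR currency IN ('USD', 'JPY', 'GBP') → -3996
txn_id=46: risk < 32 → 3481
txn_id=47: risk < 18 OR currency IN ('USD', 'JPY', 'GBP') → -8914
txn_id=48: risk < 18 OR currency IN ('USD', 'JPY', 'GBP') → -8500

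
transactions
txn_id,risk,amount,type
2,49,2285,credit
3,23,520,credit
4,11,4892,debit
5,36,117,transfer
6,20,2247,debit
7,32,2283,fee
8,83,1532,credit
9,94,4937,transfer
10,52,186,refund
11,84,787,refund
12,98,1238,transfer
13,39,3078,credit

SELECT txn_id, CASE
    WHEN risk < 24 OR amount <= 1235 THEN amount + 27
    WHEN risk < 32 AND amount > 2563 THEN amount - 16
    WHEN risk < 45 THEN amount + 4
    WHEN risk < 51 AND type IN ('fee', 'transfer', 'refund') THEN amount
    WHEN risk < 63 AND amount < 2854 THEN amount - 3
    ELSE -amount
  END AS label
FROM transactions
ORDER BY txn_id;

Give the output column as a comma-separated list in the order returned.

2282, 547, 4919, 144, 2274, 2287, -1532, -4937, 213, 814, -1238, 3082

txn_id=2: risk < 63 AND amount < 2854 → 2282
txn_id=3: risk < 24 OR amount <= 1235 → 547
txn_id=4: risk < 24 OR amount <= 1235 → 4919
txn_id=5: risk < 24 OR amount <= 1235 → 144
txn_id=6: risk < 24 OR amount <= 1235 → 2274
txn_id=7: risk < 45 → 2287
txn_id=8: ELSE → -1532
txn_id=9: ELSE → -4937
txn_id=10: risk < 24 OR amount <= 1235 → 213
txn_id=11: risk < 24 OR amount <= 1235 → 814
txn_id=12: ELSE → -1238
txn_id=13: risk < 45 → 3082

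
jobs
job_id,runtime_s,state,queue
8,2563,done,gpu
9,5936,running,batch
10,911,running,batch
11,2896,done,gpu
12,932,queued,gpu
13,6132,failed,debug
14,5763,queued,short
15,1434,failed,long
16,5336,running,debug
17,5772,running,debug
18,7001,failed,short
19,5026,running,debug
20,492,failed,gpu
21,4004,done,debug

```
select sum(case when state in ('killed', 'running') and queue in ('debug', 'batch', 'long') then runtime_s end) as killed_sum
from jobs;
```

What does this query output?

job_id=8: ✗
job_id=9: ✓ → 5936
job_id=10: ✓ → 911
job_id=11: ✗
job_id=12: ✗
job_id=13: ✗
job_id=14: ✗
job_id=15: ✗
job_id=16: ✓ → 5336
job_id=17: ✓ → 5772
job_id=18: ✗
job_id=19: ✓ → 5026
job_id=20: ✗
job_id=21: ✗
killed_sum = 5936 + 911 + 5336 + 5772 + 5026 = 22981

22981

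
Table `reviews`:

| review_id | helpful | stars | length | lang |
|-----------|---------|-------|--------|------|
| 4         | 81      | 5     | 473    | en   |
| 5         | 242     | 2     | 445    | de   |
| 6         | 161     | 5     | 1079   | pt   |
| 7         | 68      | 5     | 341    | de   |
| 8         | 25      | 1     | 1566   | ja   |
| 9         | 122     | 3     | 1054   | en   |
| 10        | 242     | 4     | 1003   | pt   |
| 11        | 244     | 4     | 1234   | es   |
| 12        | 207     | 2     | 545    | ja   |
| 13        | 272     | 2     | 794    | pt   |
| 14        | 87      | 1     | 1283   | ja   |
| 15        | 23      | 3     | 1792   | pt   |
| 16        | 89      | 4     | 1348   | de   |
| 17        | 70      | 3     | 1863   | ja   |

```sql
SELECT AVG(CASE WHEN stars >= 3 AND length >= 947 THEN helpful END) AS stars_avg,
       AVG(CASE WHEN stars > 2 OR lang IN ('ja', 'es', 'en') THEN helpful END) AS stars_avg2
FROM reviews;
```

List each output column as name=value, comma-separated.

stars_avg=135.8571428571, stars_avg2=118.25

[stars_avg: stars >= 3 AND length >= 947]
review_id=4: ✗
review_id=5: ✗
review_id=6: ✓ → 161
review_id=7: ✗
review_id=8: ✗
review_id=9: ✓ → 122
review_id=10: ✓ → 242
review_id=11: ✓ → 244
review_id=12: ✗
review_id=13: ✗
review_id=14: ✗
review_id=15: ✓ → 23
review_id=16: ✓ → 89
review_id=17: ✓ → 70
stars_avg = (161 + 122 + 242 + 244 + 23 + 89 + 70) / 7 = 135.8571428571
—
[stars_avg2: stars > 2 OR lang IN ('ja', 'es', 'en')]
review_id=4: ✓ → 81
review_id=5: ✗
review_id=6: ✓ → 161
review_id=7: ✓ → 68
review_id=8: ✓ → 25
review_id=9: ✓ → 122
review_id=10: ✓ → 242
review_id=11: ✓ → 244
review_id=12: ✓ → 207
review_id=13: ✗
review_id=14: ✓ → 87
review_id=15: ✓ → 23
review_id=16: ✓ → 89
review_id=17: ✓ → 70
stars_avg2 = (81 + 161 + 68 + 25 + 122 + 242 + 244 + 207 + 87 + 23 + 89 + 70) / 12 = 118.25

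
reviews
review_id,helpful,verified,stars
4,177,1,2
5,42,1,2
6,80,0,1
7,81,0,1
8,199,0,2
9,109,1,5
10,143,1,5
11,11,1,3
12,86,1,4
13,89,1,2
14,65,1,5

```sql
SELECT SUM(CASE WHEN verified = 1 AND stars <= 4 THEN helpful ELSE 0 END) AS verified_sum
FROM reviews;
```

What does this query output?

405

review_id=4: ✓ → 177
review_id=5: ✓ → 42
review_id=6: ✗
review_id=7: ✗
review_id=8: ✗
review_id=9: ✗
review_id=10: ✗
review_id=11: ✓ → 11
review_id=12: ✓ → 86
review_id=13: ✓ → 89
review_id=14: ✗
verified_sum = 177 + 42 + 11 + 86 + 89 = 405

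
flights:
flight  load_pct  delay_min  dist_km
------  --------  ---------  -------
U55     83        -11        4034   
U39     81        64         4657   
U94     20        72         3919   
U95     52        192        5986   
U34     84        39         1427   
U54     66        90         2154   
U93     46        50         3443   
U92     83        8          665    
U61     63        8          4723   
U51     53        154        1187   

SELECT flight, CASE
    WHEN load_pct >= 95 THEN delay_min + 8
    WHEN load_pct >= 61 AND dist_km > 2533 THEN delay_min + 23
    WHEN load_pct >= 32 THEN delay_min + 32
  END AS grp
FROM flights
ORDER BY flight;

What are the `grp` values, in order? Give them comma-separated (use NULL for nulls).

71, 87, 186, 122, 12, 31, 40, 82, NULL, 224

flight=U34: load_pct >= 32 → 71
flight=U39: load_pct >= 61 AND dist_km > 2533 → 87
flight=U51: load_pct >= 32 → 186
flight=U54: load_pct >= 32 → 122
flight=U55: load_pct >= 61 AND dist_km > 2533 → 12
flight=U61: load_pct >= 61 AND dist_km > 2533 → 31
flight=U92: load_pct >= 32 → 40
flight=U93: load_pct >= 32 → 82
flight=U94: (no match → NULL) → NULL
flight=U95: load_pct >= 32 → 224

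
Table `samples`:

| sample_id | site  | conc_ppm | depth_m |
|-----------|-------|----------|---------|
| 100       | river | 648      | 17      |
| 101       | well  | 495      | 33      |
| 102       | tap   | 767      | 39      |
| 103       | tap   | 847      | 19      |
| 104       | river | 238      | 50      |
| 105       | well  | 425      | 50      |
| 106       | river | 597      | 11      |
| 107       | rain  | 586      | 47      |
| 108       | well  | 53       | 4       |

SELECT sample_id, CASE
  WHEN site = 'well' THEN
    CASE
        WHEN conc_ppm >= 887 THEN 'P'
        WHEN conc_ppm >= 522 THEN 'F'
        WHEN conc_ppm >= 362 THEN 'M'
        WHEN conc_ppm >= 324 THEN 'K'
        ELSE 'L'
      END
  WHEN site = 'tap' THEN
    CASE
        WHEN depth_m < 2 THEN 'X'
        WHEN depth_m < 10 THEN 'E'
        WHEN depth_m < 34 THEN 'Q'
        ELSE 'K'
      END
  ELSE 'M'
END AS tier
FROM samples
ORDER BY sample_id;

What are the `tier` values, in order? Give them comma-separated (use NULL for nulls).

sample_id=100: site='river' → outer ELSE → M
sample_id=101: site='well' → inner[conc_ppm >= 362] → M
sample_id=102: site='tap' → inner[ELSE] → K
sample_id=103: site='tap' → inner[depth_m < 34] → Q
sample_id=104: site='river' → outer ELSE → M
sample_id=105: site='well' → inner[conc_ppm >= 362] → M
sample_id=106: site='river' → outer ELSE → M
sample_id=107: site='rain' → outer ELSE → M
sample_id=108: site='well' → inner[ELSE] → L

M, M, K, Q, M, M, M, M, L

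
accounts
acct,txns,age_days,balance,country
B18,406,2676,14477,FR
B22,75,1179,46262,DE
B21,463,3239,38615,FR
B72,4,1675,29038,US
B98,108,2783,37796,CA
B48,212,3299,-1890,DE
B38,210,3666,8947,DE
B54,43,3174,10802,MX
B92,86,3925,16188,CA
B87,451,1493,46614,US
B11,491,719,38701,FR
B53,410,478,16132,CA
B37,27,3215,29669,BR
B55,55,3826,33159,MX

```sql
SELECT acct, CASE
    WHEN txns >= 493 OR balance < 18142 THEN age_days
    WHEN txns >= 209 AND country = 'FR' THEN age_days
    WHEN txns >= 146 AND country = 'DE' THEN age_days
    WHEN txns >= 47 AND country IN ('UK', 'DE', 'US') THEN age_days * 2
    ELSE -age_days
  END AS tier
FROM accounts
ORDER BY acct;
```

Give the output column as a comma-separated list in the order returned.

acct=B11: txns >= 209 AND country = 'FR' → 719
acct=B18: txns >= 493 OR balance < 18142 → 2676
acct=B21: txns >= 209 AND country = 'FR' → 3239
acct=B22: txns >= 47 AND country IN ('UK', 'DE', 'US') → 2358
acct=B37: ELSE → -3215
acct=B38: txns >= 493 OR balance < 18142 → 3666
acct=B48: txns >= 493 OR balance < 18142 → 3299
acct=B53: txns >= 493 OR balance < 18142 → 478
acct=B54: txns >= 493 OR balance < 18142 → 3174
acct=B55: ELSE → -3826
acct=B72: ELSE → -1675
acct=B87: txns >= 47 AND country IN ('UK', 'DE', 'US') → 2986
acct=B92: txns >= 493 OR balance < 18142 → 3925
acct=B98: ELSE → -2783

719, 2676, 3239, 2358, -3215, 3666, 3299, 478, 3174, -3826, -1675, 2986, 3925, -2783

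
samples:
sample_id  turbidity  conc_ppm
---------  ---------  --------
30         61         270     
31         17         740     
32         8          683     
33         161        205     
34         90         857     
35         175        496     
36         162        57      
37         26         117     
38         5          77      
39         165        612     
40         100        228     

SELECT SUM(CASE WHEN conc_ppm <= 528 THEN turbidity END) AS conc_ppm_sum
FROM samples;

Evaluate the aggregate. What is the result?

sample_id=30: ✓ → 61
sample_id=31: ✗
sample_id=32: ✗
sample_id=33: ✓ → 161
sample_id=34: ✗
sample_id=35: ✓ → 175
sample_id=36: ✓ → 162
sample_id=37: ✓ → 26
sample_id=38: ✓ → 5
sample_id=39: ✗
sample_id=40: ✓ → 100
conc_ppm_sum = 61 + 161 + 175 + 162 + 26 + 5 + 100 = 690

690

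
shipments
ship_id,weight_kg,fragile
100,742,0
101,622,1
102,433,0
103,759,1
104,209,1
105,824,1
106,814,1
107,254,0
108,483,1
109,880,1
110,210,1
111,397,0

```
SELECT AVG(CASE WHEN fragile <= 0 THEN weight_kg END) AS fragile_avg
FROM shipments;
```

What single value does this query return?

ship_id=100: ✓ → 742
ship_id=101: ✗
ship_id=102: ✓ → 433
ship_id=103: ✗
ship_id=104: ✗
ship_id=105: ✗
ship_id=106: ✗
ship_id=107: ✓ → 254
ship_id=108: ✗
ship_id=109: ✗
ship_id=110: ✗
ship_id=111: ✓ → 397
fragile_avg = (742 + 433 + 254 + 397) / 4 = 456.5

456.5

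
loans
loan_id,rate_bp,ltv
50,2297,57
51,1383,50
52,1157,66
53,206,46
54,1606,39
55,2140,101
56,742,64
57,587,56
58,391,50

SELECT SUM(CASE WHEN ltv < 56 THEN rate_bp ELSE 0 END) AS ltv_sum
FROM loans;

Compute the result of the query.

3586

loan_id=50: ✗
loan_id=51: ✓ → 1383
loan_id=52: ✗
loan_id=53: ✓ → 206
loan_id=54: ✓ → 1606
loan_id=55: ✗
loan_id=56: ✗
loan_id=57: ✗
loan_id=58: ✓ → 391
ltv_sum = 1383 + 206 + 1606 + 391 = 3586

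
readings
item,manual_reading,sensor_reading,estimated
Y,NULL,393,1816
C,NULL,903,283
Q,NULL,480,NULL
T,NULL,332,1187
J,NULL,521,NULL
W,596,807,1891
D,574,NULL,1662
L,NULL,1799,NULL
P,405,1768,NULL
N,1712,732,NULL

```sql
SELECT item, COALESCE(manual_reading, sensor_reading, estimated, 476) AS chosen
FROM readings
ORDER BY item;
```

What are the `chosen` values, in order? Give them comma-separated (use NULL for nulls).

item=C: manual_reading=NULL, sensor_reading=903 → 903
item=D: manual_reading=574 → 574
item=J: manual_reading=NULL, sensor_reading=521 → 521
item=L: manual_reading=NULL, sensor_reading=1799 → 1799
item=N: manual_reading=1712 → 1712
item=P: manual_reading=405 → 405
item=Q: manual_reading=NULL, sensor_reading=480 → 480
item=T: manual_reading=NULL, sensor_reading=332 → 332
item=W: manual_reading=596 → 596
item=Y: manual_reading=NULL, sensor_reading=393 → 393

903, 574, 521, 1799, 1712, 405, 480, 332, 596, 393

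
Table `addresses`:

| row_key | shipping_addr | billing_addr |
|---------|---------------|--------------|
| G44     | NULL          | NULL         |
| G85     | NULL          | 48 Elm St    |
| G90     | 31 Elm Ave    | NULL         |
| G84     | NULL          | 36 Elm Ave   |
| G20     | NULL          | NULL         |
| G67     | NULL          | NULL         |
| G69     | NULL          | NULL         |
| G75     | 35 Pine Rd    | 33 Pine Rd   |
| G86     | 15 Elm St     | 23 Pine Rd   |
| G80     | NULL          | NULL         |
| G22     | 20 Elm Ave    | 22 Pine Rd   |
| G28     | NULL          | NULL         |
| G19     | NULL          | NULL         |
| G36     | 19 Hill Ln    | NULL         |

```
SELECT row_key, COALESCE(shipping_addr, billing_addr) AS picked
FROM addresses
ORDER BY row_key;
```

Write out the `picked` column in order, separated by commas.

NULL, NULL, 20 Elm Ave, NULL, 19 Hill Ln, NULL, NULL, NULL, 35 Pine Rd, NULL, 36 Elm Ave, 48 Elm St, 15 Elm St, 31 Elm Ave

row_key=G19: shipping_addr=NULL, billing_addr=NULL (all NULL) → NULL
row_key=G20: shipping_addr=NULL, billing_addr=NULL (all NULL) → NULL
row_key=G22: shipping_addr=20 Elm Ave → 20 Elm Ave
row_key=G28: shipping_addr=NULL, billing_addr=NULL (all NULL) → NULL
row_key=G36: shipping_addr=19 Hill Ln → 19 Hill Ln
row_key=G44: shipping_addr=NULL, billing_addr=NULL (all NULL) → NULL
row_key=G67: shipping_addr=NULL, billing_addr=NULL (all NULL) → NULL
row_key=G69: shipping_addr=NULL, billing_addr=NULL (all NULL) → NULL
row_key=G75: shipping_addr=35 Pine Rd → 35 Pine Rd
row_key=G80: shipping_addr=NULL, billing_addr=NULL (all NULL) → NULL
row_key=G84: shipping_addr=NULL, billing_addr=36 Elm Ave → 36 Elm Ave
row_key=G85: shipping_addr=NULL, billing_addr=48 Elm St → 48 Elm St
row_key=G86: shipping_addr=15 Elm St → 15 Elm St
row_key=G90: shipping_addr=31 Elm Ave → 31 Elm Ave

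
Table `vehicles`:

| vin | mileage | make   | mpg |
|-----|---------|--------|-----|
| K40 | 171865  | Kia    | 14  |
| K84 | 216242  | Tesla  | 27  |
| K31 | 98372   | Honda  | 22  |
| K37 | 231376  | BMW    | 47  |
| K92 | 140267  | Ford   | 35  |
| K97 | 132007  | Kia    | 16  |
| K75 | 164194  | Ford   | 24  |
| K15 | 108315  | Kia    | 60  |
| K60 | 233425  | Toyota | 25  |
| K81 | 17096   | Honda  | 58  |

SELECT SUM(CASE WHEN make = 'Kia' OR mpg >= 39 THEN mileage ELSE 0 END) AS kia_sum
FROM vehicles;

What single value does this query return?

660659

vin=K40: ✓ → 171865
vin=K84: ✗
vin=K31: ✗
vin=K37: ✓ → 231376
vin=K92: ✗
vin=K97: ✓ → 132007
vin=K75: ✗
vin=K15: ✓ → 108315
vin=K60: ✗
vin=K81: ✓ → 17096
kia_sum = 171865 + 231376 + 132007 + 108315 + 17096 = 660659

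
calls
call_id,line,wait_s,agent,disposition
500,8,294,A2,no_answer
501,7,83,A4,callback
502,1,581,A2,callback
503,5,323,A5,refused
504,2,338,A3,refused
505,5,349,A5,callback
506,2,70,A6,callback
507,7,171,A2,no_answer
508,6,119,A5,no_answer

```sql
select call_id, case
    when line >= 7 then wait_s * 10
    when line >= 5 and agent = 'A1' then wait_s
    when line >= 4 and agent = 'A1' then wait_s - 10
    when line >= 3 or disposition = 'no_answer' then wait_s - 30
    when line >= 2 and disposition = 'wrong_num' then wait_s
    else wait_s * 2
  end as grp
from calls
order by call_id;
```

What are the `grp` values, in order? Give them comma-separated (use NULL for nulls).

call_id=500: line >= 7 → 2940
call_id=501: line >= 7 → 830
call_id=502: ELSE → 1162
call_id=503: line >= 3 or disposition = 'no_answer' → 293
call_id=504: ELSE → 676
call_id=505: line >= 3 or disposition = 'no_answer' → 319
call_id=506: ELSE → 140
call_id=507: line >= 7 → 1710
call_id=508: line >= 3 or disposition = 'no_answer' → 89

2940, 830, 1162, 293, 676, 319, 140, 1710, 89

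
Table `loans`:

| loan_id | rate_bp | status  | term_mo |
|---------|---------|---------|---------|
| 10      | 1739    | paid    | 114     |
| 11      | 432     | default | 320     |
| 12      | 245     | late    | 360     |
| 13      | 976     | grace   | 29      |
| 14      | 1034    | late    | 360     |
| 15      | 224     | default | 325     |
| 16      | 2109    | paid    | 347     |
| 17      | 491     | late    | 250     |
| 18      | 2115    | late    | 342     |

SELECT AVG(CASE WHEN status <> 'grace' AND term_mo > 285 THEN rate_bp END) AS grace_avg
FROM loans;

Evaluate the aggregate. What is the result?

loan_id=10: ✗
loan_id=11: ✓ → 432
loan_id=12: ✓ → 245
loan_id=13: ✗
loan_id=14: ✓ → 1034
loan_id=15: ✓ → 224
loan_id=16: ✓ → 2109
loan_id=17: ✗
loan_id=18: ✓ → 2115
grace_avg = (432 + 245 + 1034 + 224 + 2109 + 2115) / 6 = 1026.5

1026.5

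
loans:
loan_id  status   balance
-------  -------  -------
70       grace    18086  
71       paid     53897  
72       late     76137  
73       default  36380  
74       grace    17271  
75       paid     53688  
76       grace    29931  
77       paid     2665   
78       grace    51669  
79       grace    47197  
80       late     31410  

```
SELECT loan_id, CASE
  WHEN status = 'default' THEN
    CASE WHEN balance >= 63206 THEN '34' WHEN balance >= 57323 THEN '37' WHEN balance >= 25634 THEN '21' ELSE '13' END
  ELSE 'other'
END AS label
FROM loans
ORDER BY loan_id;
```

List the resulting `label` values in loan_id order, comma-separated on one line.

loan_id=70: status='grace' → outer ELSE → other
loan_id=71: status='paid' → outer ELSE → other
loan_id=72: status='late' → outer ELSE → other
loan_id=73: status='default' → inner[balance >= 25634] → 21
loan_id=74: status='grace' → outer ELSE → other
loan_id=75: status='paid' → outer ELSE → other
loan_id=76: status='grace' → outer ELSE → other
loan_id=77: status='paid' → outer ELSE → other
loan_id=78: status='grace' → outer ELSE → other
loan_id=79: status='grace' → outer ELSE → other
loan_id=80: status='late' → outer ELSE → other

other, other, other, 21, other, other, other, other, other, other, other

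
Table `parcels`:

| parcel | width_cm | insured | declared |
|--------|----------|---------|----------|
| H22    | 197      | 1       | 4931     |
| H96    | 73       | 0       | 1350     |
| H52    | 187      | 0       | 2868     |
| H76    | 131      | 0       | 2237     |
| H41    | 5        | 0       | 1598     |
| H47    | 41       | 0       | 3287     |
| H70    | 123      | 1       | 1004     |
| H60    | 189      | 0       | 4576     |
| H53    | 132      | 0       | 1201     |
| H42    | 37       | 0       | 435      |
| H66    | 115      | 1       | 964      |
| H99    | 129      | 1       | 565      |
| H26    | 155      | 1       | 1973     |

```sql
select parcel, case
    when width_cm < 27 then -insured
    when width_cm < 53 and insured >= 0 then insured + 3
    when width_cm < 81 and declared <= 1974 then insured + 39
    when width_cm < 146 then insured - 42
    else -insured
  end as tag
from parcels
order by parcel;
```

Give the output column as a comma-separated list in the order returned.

parcel=H22: ELSE → -1
parcel=H26: ELSE → -1
parcel=H41: width_cm < 27 → 0
parcel=H42: width_cm < 53 and insured >= 0 → 3
parcel=H47: width_cm < 53 and insured >= 0 → 3
parcel=H52: ELSE → 0
parcel=H53: width_cm < 146 → -42
parcel=H60: ELSE → 0
parcel=H66: width_cm < 146 → -41
parcel=H70: width_cm < 146 → -41
parcel=H76: width_cm < 146 → -42
parcel=H96: width_cm < 81 and declared <= 1974 → 39
parcel=H99: width_cm < 146 → -41

-1, -1, 0, 3, 3, 0, -42, 0, -41, -41, -42, 39, -41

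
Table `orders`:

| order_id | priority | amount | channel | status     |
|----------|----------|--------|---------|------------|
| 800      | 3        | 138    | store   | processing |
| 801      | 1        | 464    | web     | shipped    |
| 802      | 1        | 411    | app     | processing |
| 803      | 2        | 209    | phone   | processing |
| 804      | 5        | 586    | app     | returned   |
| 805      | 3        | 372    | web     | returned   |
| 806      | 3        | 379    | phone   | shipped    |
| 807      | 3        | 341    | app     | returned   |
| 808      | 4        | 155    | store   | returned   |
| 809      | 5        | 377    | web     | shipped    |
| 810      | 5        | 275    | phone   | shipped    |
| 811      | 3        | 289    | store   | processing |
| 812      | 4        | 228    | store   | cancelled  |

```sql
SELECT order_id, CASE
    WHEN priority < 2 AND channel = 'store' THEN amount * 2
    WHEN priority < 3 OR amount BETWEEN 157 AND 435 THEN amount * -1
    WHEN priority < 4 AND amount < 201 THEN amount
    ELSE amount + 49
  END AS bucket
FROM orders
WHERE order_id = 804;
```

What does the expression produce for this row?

order_id = 804: priority=5, amount=586, channel=app, status=returned.
priority < 2 AND channel = 'store' → false
priority < 3 OR amount BETWEEN 157 AND 435 → false
priority < 4 AND amount < 201 → false
No prior WHEN matched → ELSE → 635

635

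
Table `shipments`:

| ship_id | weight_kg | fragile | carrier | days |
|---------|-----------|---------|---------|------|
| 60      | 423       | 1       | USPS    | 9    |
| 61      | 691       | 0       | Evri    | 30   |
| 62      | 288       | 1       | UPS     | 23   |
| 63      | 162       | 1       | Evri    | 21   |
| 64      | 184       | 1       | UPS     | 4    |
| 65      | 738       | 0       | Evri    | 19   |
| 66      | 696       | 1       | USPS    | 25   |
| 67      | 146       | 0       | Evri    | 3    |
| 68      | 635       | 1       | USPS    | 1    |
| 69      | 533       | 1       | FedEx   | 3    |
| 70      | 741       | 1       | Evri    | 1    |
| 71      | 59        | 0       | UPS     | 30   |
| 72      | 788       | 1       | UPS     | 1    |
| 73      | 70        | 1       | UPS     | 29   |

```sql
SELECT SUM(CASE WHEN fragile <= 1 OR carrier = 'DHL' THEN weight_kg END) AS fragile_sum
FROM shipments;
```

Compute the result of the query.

ship_id=60: ✓ → 423
ship_id=61: ✓ → 691
ship_id=62: ✓ → 288
ship_id=63: ✓ → 162
ship_id=64: ✓ → 184
ship_id=65: ✓ → 738
ship_id=66: ✓ → 696
ship_id=67: ✓ → 146
ship_id=68: ✓ → 635
ship_id=69: ✓ → 533
ship_id=70: ✓ → 741
ship_id=71: ✓ → 59
ship_id=72: ✓ → 788
ship_id=73: ✓ → 70
fragile_sum = 423 + 691 + 288 + 162 + 184 + 738 + 696 + 146 + 635 + 533 + 741 + 59 + 788 + 70 = 6154

6154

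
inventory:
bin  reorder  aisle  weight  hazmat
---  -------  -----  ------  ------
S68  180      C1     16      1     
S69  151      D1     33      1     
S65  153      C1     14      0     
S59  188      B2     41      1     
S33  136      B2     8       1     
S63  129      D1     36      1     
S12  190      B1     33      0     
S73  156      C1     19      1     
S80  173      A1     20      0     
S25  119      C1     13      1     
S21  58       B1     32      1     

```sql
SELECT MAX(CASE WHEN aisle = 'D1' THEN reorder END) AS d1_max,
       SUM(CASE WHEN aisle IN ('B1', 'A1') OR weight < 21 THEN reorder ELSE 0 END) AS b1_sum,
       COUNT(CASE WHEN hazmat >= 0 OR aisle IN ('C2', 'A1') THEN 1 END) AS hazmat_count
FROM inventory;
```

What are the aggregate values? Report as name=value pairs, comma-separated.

d1_max=151, b1_sum=1165, hazmat_count=11

[d1_max: aisle = 'D1']
bin=S68: ✗
bin=S69: ✓ → 151
bin=S65: ✗
bin=S59: ✗
bin=S33: ✗
bin=S63: ✓ → 129
bin=S12: ✗
bin=S73: ✗
bin=S80: ✗
bin=S25: ✗
bin=S21: ✗
d1_max = MAX(151, 129) = 151
—
[b1_sum: aisle IN ('B1', 'A1') OR weight < 21]
bin=S68: ✓ → 180
bin=S69: ✗
bin=S65: ✓ → 153
bin=S59: ✗
bin=S33: ✓ → 136
bin=S63: ✗
bin=S12: ✓ → 190
bin=S73: ✓ → 156
bin=S80: ✓ → 173
bin=S25: ✓ → 119
bin=S21: ✓ → 58
b1_sum = 180 + 153 + 136 + 190 + 156 + 173 + 119 + 58 = 1165
—
[hazmat_count: hazmat >= 0 OR aisle IN ('C2', 'A1')]
bin=S68: ✓ → 1
bin=S69: ✓ → 1
bin=S65: ✓ → 1
bin=S59: ✓ → 1
bin=S33: ✓ → 1
bin=S63: ✓ → 1
bin=S12: ✓ → 1
bin=S73: ✓ → 1
bin=S80: ✓ → 1
bin=S25: ✓ → 1
bin=S21: ✓ → 1
hazmat_count = COUNT(1, 1, 1, 1, 1, 1, 1, 1, 1, 1, 1) = 11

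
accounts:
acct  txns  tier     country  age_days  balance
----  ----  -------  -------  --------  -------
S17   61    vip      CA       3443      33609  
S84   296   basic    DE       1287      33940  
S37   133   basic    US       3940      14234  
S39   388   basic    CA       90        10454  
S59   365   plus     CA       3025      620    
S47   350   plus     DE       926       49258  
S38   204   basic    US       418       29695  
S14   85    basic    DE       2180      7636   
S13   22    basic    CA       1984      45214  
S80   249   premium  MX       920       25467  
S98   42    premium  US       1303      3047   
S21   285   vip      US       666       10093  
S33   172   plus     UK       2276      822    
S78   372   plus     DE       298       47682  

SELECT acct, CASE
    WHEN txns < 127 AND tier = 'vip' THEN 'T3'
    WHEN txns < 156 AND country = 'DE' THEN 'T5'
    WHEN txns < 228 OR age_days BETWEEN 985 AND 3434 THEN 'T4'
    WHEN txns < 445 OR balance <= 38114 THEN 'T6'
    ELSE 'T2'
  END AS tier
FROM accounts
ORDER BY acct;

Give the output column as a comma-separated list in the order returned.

T4, T5, T3, T6, T4, T4, T4, T6, T6, T4, T6, T6, T4, T4

acct=S13: txns < 228 OR age_days BETWEEN 985 AND 3434 → T4
acct=S14: txns < 156 AND country = 'DE' → T5
acct=S17: txns < 127 AND tier = 'vip' → T3
acct=S21: txns < 445 OR balance <= 38114 → T6
acct=S33: txns < 228 OR age_days BETWEEN 985 AND 3434 → T4
acct=S37: txns < 228 OR age_days BETWEEN 985 AND 3434 → T4
acct=S38: txns < 228 OR age_days BETWEEN 985 AND 3434 → T4
acct=S39: txns < 445 OR balance <= 38114 → T6
acct=S47: txns < 445 OR balance <= 38114 → T6
acct=S59: txns < 228 OR age_days BETWEEN 985 AND 3434 → T4
acct=S78: txns < 445 OR balance <= 38114 → T6
acct=S80: txns < 445 OR balance <= 38114 → T6
acct=S84: txns < 228 OR age_days BETWEEN 985 AND 3434 → T4
acct=S98: txns < 228 OR age_days BETWEEN 985 AND 3434 → T4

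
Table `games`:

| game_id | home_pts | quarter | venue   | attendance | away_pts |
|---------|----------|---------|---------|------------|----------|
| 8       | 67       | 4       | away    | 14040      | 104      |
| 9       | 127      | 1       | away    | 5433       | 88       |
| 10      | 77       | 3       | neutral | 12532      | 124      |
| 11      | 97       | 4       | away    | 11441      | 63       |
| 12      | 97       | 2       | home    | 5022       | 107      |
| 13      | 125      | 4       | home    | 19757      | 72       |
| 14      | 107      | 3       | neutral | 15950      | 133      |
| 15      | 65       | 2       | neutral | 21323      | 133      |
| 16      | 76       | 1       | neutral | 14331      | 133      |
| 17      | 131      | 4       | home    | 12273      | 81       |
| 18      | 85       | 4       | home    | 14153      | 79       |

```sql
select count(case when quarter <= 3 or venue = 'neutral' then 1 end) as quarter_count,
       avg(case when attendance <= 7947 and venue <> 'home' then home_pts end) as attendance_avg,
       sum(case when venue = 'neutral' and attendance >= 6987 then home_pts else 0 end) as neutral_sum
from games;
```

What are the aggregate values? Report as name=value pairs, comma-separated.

[quarter_count: quarter <= 3 or venue = 'neutral']
game_id=8: ✗
game_id=9: ✓ → 1
game_id=10: ✓ → 1
game_id=11: ✗
game_id=12: ✓ → 1
game_id=13: ✗
game_id=14: ✓ → 1
game_id=15: ✓ → 1
game_id=16: ✓ → 1
game_id=17: ✗
game_id=18: ✗
quarter_count = COUNT(1, 1, 1, 1, 1, 1) = 6
—
[attendance_avg: attendance <= 7947 and venue <> 'home']
game_id=8: ✗
game_id=9: ✓ → 127
game_id=10: ✗
game_id=11: ✗
game_id=12: ✗
game_id=13: ✗
game_id=14: ✗
game_id=15: ✗
game_id=16: ✗
game_id=17: ✗
game_id=18: ✗
attendance_avg = 127
—
[neutral_sum: venue = 'neutral' and attendance >= 6987]
game_id=8: ✗
game_id=9: ✗
game_id=10: ✓ → 77
game_id=11: ✗
game_id=12: ✗
game_id=13: ✗
game_id=14: ✓ → 107
game_id=15: ✓ → 65
game_id=16: ✓ → 76
game_id=17: ✗
game_id=18: ✗
neutral_sum = 77 + 107 + 65 + 76 = 325

quarter_count=6, attendance_avg=127, neutral_sum=325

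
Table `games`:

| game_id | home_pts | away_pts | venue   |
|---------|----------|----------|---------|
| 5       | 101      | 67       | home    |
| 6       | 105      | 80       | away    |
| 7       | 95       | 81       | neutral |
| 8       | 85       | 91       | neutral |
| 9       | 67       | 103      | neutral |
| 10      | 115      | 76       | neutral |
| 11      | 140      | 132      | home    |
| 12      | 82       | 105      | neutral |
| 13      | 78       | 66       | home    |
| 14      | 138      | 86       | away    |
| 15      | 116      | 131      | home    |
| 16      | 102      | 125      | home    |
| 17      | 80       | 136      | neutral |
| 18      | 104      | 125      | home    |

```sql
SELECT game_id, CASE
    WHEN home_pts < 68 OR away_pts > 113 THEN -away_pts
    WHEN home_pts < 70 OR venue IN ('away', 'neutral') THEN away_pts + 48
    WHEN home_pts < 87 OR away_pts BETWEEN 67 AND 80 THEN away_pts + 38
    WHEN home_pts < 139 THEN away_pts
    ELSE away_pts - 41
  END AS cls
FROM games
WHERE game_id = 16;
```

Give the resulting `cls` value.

game_id = 16: home_pts=102, away_pts=125, venue=home.
home_pts < 68 OR away_pts > 113 → true → -125

-125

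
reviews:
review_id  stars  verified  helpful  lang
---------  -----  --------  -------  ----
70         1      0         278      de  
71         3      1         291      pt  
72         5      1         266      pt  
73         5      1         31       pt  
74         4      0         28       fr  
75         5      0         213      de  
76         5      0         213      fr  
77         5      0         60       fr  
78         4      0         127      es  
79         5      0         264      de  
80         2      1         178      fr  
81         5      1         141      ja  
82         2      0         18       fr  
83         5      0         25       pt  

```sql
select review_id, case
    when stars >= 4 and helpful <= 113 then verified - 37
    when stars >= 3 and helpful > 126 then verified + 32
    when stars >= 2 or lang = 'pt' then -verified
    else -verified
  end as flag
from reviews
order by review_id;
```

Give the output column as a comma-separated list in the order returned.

0, 33, 33, -36, -37, 32, 32, -37, 32, 32, -1, 33, 0, -37

review_id=70: ELSE → 0
review_id=71: stars >= 3 and helpful > 126 → 33
review_id=72: stars >= 3 and helpful > 126 → 33
review_id=73: stars >= 4 and helpful <= 113 → -36
review_id=74: stars >= 4 and helpful <= 113 → -37
review_id=75: stars >= 3 and helpful > 126 → 32
review_id=76: stars >= 3 and helpful > 126 → 32
review_id=77: stars >= 4 and helpful <= 113 → -37
review_id=78: stars >= 3 and helpful > 126 → 32
review_id=79: stars >= 3 and helpful > 126 → 32
review_id=80: stars >= 2 or lang = 'pt' → -1
review_id=81: stars >= 3 and helpful > 126 → 33
review_id=82: stars >= 2 or lang = 'pt' → 0
review_id=83: stars >= 4 and helpful <= 113 → -37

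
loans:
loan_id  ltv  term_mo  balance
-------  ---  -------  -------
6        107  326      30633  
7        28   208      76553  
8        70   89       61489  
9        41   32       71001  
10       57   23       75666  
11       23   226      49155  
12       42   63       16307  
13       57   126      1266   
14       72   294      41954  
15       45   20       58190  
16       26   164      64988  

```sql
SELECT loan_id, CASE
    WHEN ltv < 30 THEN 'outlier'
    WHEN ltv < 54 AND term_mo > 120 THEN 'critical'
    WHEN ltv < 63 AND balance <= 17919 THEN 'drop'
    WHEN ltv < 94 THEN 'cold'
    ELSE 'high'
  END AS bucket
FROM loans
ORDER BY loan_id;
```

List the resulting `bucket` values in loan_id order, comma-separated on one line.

high, outlier, cold, cold, cold, outlier, drop, drop, cold, cold, outlier

loan_id=6: ELSE → high
loan_id=7: ltv < 30 → outlier
loan_id=8: ltv < 94 → cold
loan_id=9: ltv < 94 → cold
loan_id=10: ltv < 94 → cold
loan_id=11: ltv < 30 → outlier
loan_id=12: ltv < 63 AND balance <= 17919 → drop
loan_id=13: ltv < 63 AND balance <= 17919 → drop
loan_id=14: ltv < 94 → cold
loan_id=15: ltv < 94 → cold
loan_id=16: ltv < 30 → outlier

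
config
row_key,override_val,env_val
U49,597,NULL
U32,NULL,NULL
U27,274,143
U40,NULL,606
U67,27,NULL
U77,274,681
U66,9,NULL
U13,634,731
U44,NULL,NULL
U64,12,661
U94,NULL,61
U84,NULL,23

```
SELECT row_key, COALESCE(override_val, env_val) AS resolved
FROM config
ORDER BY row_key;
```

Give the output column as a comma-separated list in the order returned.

row_key=U13: override_val=634 → 634
row_key=U27: override_val=274 → 274
row_key=U32: override_val=NULL, env_val=NULL (all NULL) → NULL
row_key=U40: override_val=NULL, env_val=606 → 606
row_key=U44: override_val=NULL, env_val=NULL (all NULL) → NULL
row_key=U49: override_val=597 → 597
row_key=U64: override_val=12 → 12
row_key=U66: override_val=9 → 9
row_key=U67: override_val=27 → 27
row_key=U77: override_val=274 → 274
row_key=U84: override_val=NULL, env_val=23 → 23
row_key=U94: override_val=NULL, env_val=61 → 61

634, 274, NULL, 606, NULL, 597, 12, 9, 27, 274, 23, 61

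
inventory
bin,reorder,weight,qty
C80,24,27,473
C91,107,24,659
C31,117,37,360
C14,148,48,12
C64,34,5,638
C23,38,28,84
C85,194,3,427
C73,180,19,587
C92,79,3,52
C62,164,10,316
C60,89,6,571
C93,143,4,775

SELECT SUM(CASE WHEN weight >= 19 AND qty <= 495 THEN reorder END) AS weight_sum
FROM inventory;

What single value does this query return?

327

bin=C80: ✓ → 24
bin=C91: ✗
bin=C31: ✓ → 117
bin=C14: ✓ → 148
bin=C64: ✗
bin=C23: ✓ → 38
bin=C85: ✗
bin=C73: ✗
bin=C92: ✗
bin=C62: ✗
bin=C60: ✗
bin=C93: ✗
weight_sum = 24 + 117 + 148 + 38 = 327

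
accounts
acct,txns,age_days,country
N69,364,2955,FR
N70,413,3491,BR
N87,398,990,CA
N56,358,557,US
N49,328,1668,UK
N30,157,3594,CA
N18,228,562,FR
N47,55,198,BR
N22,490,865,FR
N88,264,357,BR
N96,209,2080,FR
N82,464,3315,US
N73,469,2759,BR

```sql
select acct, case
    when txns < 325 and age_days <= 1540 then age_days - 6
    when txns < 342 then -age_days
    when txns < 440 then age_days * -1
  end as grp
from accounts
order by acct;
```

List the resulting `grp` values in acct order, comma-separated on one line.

acct=N18: txns < 325 and age_days <= 1540 → 556
acct=N22: (no match → NULL) → NULL
acct=N30: txns < 342 → -3594
acct=N47: txns < 325 and age_days <= 1540 → 192
acct=N49: txns < 342 → -1668
acct=N56: txns < 440 → -557
acct=N69: txns < 440 → -2955
acct=N70: txns < 440 → -3491
acct=N73: (no match → NULL) → NULL
acct=N82: (no match → NULL) → NULL
acct=N87: txns < 440 → -990
acct=N88: txns < 325 and age_days <= 1540 → 351
acct=N96: txns < 342 → -2080

556, NULL, -3594, 192, -1668, -557, -2955, -3491, NULL, NULL, -990, 351, -2080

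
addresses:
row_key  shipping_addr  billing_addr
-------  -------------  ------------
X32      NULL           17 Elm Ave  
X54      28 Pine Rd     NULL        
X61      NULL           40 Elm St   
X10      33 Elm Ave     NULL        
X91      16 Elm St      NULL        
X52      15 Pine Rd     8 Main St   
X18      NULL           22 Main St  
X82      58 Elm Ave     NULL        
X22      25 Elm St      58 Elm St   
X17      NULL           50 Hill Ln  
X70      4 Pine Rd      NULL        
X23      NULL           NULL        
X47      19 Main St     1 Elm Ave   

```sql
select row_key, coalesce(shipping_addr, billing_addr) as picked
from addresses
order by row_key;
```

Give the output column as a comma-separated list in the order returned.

row_key=X10: shipping_addr=33 Elm Ave → 33 Elm Ave
row_key=X17: shipping_addr=NULL, billing_addr=50 Hill Ln → 50 Hill Ln
row_key=X18: shipping_addr=NULL, billing_addr=22 Main St → 22 Main St
row_key=X22: shipping_addr=25 Elm St → 25 Elm St
row_key=X23: shipping_addr=NULL, billing_addr=NULL (all NULL) → NULL
row_key=X32: shipping_addr=NULL, billing_addr=17 Elm Ave → 17 Elm Ave
row_key=X47: shipping_addr=19 Main St → 19 Main St
row_key=X52: shipping_addr=15 Pine Rd → 15 Pine Rd
row_key=X54: shipping_addr=28 Pine Rd → 28 Pine Rd
row_key=X61: shipping_addr=NULL, billing_addr=40 Elm St → 40 Elm St
row_key=X70: shipping_addr=4 Pine Rd → 4 Pine Rd
row_key=X82: shipping_addr=58 Elm Ave → 58 Elm Ave
row_key=X91: shipping_addr=16 Elm St → 16 Elm St

33 Elm Ave, 50 Hill Ln, 22 Main St, 25 Elm St, NULL, 17 Elm Ave, 19 Main St, 15 Pine Rd, 28 Pine Rd, 40 Elm St, 4 Pine Rd, 58 Elm Ave, 16 Elm St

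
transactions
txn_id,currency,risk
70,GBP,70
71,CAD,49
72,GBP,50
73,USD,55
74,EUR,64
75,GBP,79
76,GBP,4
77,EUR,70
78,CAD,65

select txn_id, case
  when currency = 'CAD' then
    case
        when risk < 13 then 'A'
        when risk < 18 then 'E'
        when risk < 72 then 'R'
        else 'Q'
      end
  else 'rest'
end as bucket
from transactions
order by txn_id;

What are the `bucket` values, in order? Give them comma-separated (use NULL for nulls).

rest, R, rest, rest, rest, rest, rest, rest, R

txn_id=70: currency='GBP' → outer ELSE → rest
txn_id=71: currency='CAD' → inner[risk < 72] → R
txn_id=72: currency='GBP' → outer ELSE → rest
txn_id=73: currency='USD' → outer ELSE → rest
txn_id=74: currency='EUR' → outer ELSE → rest
txn_id=75: currency='GBP' → outer ELSE → rest
txn_id=76: currency='GBP' → outer ELSE → rest
txn_id=77: currency='EUR' → outer ELSE → rest
txn_id=78: currency='CAD' → inner[risk < 72] → R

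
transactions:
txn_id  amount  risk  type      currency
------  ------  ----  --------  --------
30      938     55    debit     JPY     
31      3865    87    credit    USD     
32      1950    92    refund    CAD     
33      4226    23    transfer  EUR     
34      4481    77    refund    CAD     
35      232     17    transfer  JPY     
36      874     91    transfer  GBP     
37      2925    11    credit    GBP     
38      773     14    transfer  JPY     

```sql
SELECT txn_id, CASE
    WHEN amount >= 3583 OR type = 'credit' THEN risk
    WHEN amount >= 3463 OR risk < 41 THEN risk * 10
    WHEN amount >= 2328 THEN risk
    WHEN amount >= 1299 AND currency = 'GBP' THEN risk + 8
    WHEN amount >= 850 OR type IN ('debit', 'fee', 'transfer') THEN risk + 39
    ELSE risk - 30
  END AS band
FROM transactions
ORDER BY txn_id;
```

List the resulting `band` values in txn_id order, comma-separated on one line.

txn_id=30: amount >= 850 OR type IN ('debit', 'fee', 'transfer') → 94
txn_id=31: amount >= 3583 OR type = 'credit' → 87
txn_id=32: amount >= 850 OR type IN ('debit', 'fee', 'transfer') → 131
txn_id=33: amount >= 3583 OR type = 'credit' → 23
txn_id=34: amount >= 3583 OR type = 'credit' → 77
txn_id=35: amount >= 3463 OR risk < 41 → 170
txn_id=36: amount >= 850 OR type IN ('debit', 'fee', 'transfer') → 130
txn_id=37: amount >= 3583 OR type = 'credit' → 11
txn_id=38: amount >= 3463 OR risk < 41 → 140

94, 87, 131, 23, 77, 170, 130, 11, 140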